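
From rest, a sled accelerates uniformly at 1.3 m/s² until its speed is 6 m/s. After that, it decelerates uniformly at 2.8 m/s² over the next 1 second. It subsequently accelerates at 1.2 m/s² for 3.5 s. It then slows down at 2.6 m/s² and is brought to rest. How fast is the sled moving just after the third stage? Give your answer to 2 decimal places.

7.40 m/s

Phase 1 (accelerating): v₀ = 0 m/s, a = 1.3 m/s².
v = v₀ + at → t = (6 − 0) / 1.3 = 4.62 s
v² = v₀² + 2aΔx → Δx = (6² − 0²)/(2·1.3) = 13.8 m

Phase 2 (decelerating): v₀ = 6.00 m/s, a = -2.8 m/s².
v = v₀ + at = 6.00 + (-2.8)(1) = 3.20 m/s
Δx = v₀t + ½at² = 6.00·1 + 0.5·-2.8·1² = 4.60 m

Phase 3 (accelerating): v₀ = 3.20 m/s, a = 1.2 m/s².
v = v₀ + at = 3.20 + (1.2)(3.5) = 7.40 m/s
Δx = v₀t + ½at² = 3.20·3.5 + 0.5·1.2·3.5² = 18.6 m
Speed at end of phase 3 = 7.40 m/s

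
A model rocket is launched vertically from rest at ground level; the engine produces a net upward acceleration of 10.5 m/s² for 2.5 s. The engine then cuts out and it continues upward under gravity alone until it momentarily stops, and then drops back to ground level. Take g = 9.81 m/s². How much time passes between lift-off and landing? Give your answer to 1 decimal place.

Phase 1 (powered ascent): v₀ = 0 m/s, a = 10.5 m/s².
v = v₀ + at = 0 + (10.5)(2.5) = 26.2 m/s
Δx = v₀t + ½at² = 0·2.5 + 0.5·10.5·2.5² = 32.8 m

Phase 2 (coasting upward): v₀ = 26.2 m/s, a = -9.81 m/s².
v = v₀ + at → t = (0 − 26.2) / -9.81 = 2.68 s
v² = v₀² + 2aΔx → Δx = (0² − 26.2²)/(2·-9.81) = 35.1 m

Phase 3 (free fall): v₀ = 0 m/s, a = -9.81 m/s².
Falls 67.9 m from rest: t = √(2·67.9/9.81) = 3.72 s; v = g·t = 36.5 m/s.
Total time = 2.50 + 2.68 + 3.72 = 8.90 s

8.9 s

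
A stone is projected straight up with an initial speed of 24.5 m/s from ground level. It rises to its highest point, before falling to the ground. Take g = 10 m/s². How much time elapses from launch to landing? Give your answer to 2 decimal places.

Phase 1 (rising): v₀ = 24.5 m/s, a = -10 m/s².
v = v₀ + at → t = (0 − 24.5) / -10 = 2.45 s
v² = v₀² + 2aΔx → Δx = (0² − 24.5²)/(2·-10) = 30.0 m

Phase 2 (falling): v₀ = 0 m/s, a = -10 m/s².
Falls 30.0 m from rest: t = √(2·30.0/10) = 2.45 s; v = g·t = 24.5 m/s.
Total time = 2.45 + 2.45 = 4.90 s

4.90 s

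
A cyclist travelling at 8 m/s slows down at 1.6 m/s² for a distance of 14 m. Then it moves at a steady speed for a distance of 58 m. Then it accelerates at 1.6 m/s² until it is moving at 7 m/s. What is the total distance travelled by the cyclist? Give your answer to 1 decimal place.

81.3 m

Phase 1 (decelerating): v₀ = 8.00 m/s, a = -1.6 m/s².
v² = v₀² + 2aΔx = 8.00² + 2·-1.6·14 = 19.2 → v = 4.38 m/s
t = (v − v₀)/a = (4.38 − 8.00)/-1.6 = 2.26 s

Phase 2 (constant speed): v₀ = 4.38 m/s, a = 0 m/s².
Constant speed: t = d/v = 58/4.38 = 13.2 s

Phase 3 (accelerating): v₀ = 4.38 m/s, a = 1.6 m/s².
v = v₀ + at → t = (7 − 4.38) / 1.6 = 1.64 s
v² = v₀² + 2aΔx → Δx = (7² − 4.38²)/(2·1.6) = 9.31 m
Total distance = 14.0 + 58.0 + 9.31 = 81.3 m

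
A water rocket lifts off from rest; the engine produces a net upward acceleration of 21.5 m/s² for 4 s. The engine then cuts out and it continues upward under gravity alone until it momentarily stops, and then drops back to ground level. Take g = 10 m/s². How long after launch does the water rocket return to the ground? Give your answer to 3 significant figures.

23.0 s

Phase 1 (powered ascent): v₀ = 0 m/s, a = 21.5 m/s².
v = v₀ + at = 0 + (21.5)(4) = 86.0 m/s
Δx = v₀t + ½at² = 0·4 + 0.5·21.5·4² = 172 m

Phase 2 (coasting upward): v₀ = 86.0 m/s, a = -10 m/s².
v = v₀ + at → t = (0 − 86.0) / -10 = 8.60 s
v² = v₀² + 2aΔx → Δx = (0² − 86.0²)/(2·-10) = 370 m

Phase 3 (free fall): v₀ = 0 m/s, a = -10 m/s².
Falls 542 m from rest: t = √(2·542/10) = 10.4 s; v = g·t = 104 m/s.
Total time = 4.00 + 8.60 + 10.4 = 23.0 s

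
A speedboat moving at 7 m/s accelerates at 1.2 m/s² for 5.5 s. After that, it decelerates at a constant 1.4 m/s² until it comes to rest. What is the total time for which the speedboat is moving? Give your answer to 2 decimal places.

Phase 1 (accelerating): v₀ = 7.00 m/s, a = 1.2 m/s².
v = v₀ + at = 7.00 + (1.2)(5.5) = 13.6 m/s
Δx = v₀t + ½at² = 7.00·5.5 + 0.5·1.2·5.5² = 56.6 m

Phase 2 (decelerating): v₀ = 13.6 m/s, a = -1.4 m/s².
v = v₀ + at → t = (0 − 13.6) / -1.4 = 9.71 s
v² = v₀² + 2aΔx → Δx = (0² − 13.6²)/(2·-1.4) = 66.1 m
Total time = 5.50 + 9.71 = 15.2 s

15.21 s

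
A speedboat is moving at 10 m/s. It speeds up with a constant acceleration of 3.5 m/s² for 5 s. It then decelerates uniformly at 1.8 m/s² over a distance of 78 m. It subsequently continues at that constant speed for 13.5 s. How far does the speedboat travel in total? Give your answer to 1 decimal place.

466.1 m

Phase 1 (accelerating): v₀ = 10.0 m/s, a = 3.5 m/s².
v = v₀ + at = 10.0 + (3.5)(5) = 27.5 m/s
Δx = v₀t + ½at² = 10.0·5 + 0.5·3.5·5² = 93.8 m

Phase 2 (decelerating): v₀ = 27.5 m/s, a = -1.8 m/s².
v² = v₀² + 2aΔx = 27.5² + 2·-1.8·78 = 475 → v = 21.8 m/s
t = (v − v₀)/a = (21.8 − 27.5)/-1.8 = 3.16 s

Phase 3 (constant speed): v₀ = 21.8 m/s, a = 0 m/s².
v = v₀ + at = 21.8 + (0)(13.5) = 21.8 m/s
Δx = v₀t + ½at² = 21.8·13.5 + 0.5·0·13.5² = 294 m
Total distance = 93.8 + 78.0 + 294 = 466 m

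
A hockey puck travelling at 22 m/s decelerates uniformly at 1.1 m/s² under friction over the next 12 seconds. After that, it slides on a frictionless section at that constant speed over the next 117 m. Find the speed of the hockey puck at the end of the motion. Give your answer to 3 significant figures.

Phase 1 (decelerating): v₀ = 22.0 m/s, a = -1.1 m/s².
v = v₀ + at = 22.0 + (-1.1)(12) = 8.80 m/s
Δx = v₀t + ½at² = 22.0·12 + 0.5·-1.1·12² = 185 m

Phase 2 (constant speed): v₀ = 8.80 m/s, a = 0 m/s².
Constant speed: t = d/v = 117/8.80 = 13.3 s
Final speed = 8.80 m/s

8.80 m/s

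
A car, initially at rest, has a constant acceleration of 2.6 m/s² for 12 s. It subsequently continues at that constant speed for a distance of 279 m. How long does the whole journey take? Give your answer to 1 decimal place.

Phase 1 (accelerating): v₀ = 0 m/s, a = 2.6 m/s².
v = v₀ + at = 0 + (2.6)(12) = 31.2 m/s
Δx = v₀t + ½at² = 0·12 + 0.5·2.6·12² = 187 m

Phase 2 (constant speed): v₀ = 31.2 m/s, a = 0 m/s².
Constant speed: t = d/v = 279/31.2 = 8.94 s
Total time = 12.0 + 8.94 = 20.9 s

20.9 s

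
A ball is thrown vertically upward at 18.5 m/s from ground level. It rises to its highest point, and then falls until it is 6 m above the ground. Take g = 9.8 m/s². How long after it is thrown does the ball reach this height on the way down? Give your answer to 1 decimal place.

Phase 1 (rising): v₀ = 18.5 m/s, a = -9.8 m/s².
v = v₀ + at → t = (0 − 18.5) / -9.8 = 1.89 s
v² = v₀² + 2aΔx → Δx = (0² − 18.5²)/(2·-9.8) = 17.5 m

Phase 2 (falling): v₀ = 0 m/s, a = -9.8 m/s².
Falls 11.5 m from rest: t = √(2·11.5/9.8) = 1.53 s; v = g·t = 15.0 m/s.
Total time = 1.89 + 1.53 = 3.42 s

3.4 s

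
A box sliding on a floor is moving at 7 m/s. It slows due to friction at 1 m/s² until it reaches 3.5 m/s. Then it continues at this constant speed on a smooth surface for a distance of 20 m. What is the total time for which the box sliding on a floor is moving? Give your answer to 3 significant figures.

9.21 s

Phase 1 (decelerating): v₀ = 7.00 m/s, a = -1 m/s².
v = v₀ + at → t = (3.5 − 7.00) / -1 = 3.50 s
v² = v₀² + 2aΔx → Δx = (3.5² − 7.00²)/(2·-1) = 18.4 m

Phase 2 (constant speed): v₀ = 3.50 m/s, a = 0 m/s².
Constant speed: t = d/v = 20/3.50 = 5.71 s
Total time = 3.50 + 5.71 = 9.21 s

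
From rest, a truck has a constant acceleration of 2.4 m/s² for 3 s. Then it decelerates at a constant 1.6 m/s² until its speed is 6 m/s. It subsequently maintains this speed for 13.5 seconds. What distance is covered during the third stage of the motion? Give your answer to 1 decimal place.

Phase 1 (accelerating): v₀ = 0 m/s, a = 2.4 m/s².
v = v₀ + at = 0 + (2.4)(3) = 7.20 m/s
Δx = v₀t + ½at² = 0·3 + 0.5·2.4·3² = 10.8 m

Phase 2 (decelerating): v₀ = 7.20 m/s, a = -1.6 m/s².
v = v₀ + at → t = (6 − 7.20) / -1.6 = 0.750 s
v² = v₀² + 2aΔx → Δx = (6² − 7.20²)/(2·-1.6) = 4.95 m

Phase 3 (constant speed): v₀ = 6.00 m/s, a = 0 m/s².
v = v₀ + at = 6.00 + (0)(13.5) = 6.00 m/s
Δx = v₀t + ½at² = 6.00·13.5 + 0.5·0·13.5² = 81.0 m
Distance in phase 3 = 81.0 m

81.0 m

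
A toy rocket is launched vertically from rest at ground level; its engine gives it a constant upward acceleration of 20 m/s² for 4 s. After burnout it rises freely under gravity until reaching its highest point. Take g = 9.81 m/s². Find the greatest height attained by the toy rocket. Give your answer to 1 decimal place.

486.2 m

Phase 1 (powered ascent): v₀ = 0 m/s, a = 20 m/s².
v = v₀ + at = 0 + (20)(4) = 80.0 m/s
Δx = v₀t + ½at² = 0·4 + 0.5·20·4² = 160 m

Phase 2 (coasting upward): v₀ = 80.0 m/s, a = -9.81 m/s².
v = v₀ + at → t = (0 − 80.0) / -9.81 = 8.15 s
v² = v₀² + 2aΔx → Δx = (0² − 80.0²)/(2·-9.81) = 326 m
Maximum height = 160 + 326 = 486 m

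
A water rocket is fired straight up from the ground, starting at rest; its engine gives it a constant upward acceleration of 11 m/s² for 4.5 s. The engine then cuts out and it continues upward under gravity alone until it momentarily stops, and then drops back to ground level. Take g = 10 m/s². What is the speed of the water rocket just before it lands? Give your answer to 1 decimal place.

68.4 m/s

Phase 1 (powered ascent): v₀ = 0 m/s, a = 11 m/s².
v = v₀ + at = 0 + (11)(4.5) = 49.5 m/s
Δx = v₀t + ½at² = 0·4.5 + 0.5·11·4.5² = 111 m

Phase 2 (coasting upward): v₀ = 49.5 m/s, a = -10 m/s².
v = v₀ + at → t = (0 − 49.5) / -10 = 4.95 s
v² = v₀² + 2aΔx → Δx = (0² − 49.5²)/(2·-10) = 123 m

Phase 3 (free fall): v₀ = 0 m/s, a = -10 m/s².
Falls 234 m from rest: t = √(2·234/10) = 6.84 s; v = g·t = 68.4 m/s.
Impact speed = 68.4 m/s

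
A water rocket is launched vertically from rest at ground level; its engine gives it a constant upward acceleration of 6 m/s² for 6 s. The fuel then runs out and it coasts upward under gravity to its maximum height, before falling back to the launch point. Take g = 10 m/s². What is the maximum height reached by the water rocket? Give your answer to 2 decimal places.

172.80 m

Phase 1 (powered ascent): v₀ = 0 m/s, a = 6 m/s².
v = v₀ + at = 0 + (6)(6) = 36.0 m/s
Δx = v₀t + ½at² = 0·6 + 0.5·6·6² = 108 m

Phase 2 (coasting upward): v₀ = 36.0 m/s, a = -10 m/s².
v = v₀ + at → t = (0 − 36.0) / -10 = 3.60 s
v² = v₀² + 2aΔx → Δx = (0² − 36.0²)/(2·-10) = 64.8 m
Maximum height = 108 + 64.8 = 173 m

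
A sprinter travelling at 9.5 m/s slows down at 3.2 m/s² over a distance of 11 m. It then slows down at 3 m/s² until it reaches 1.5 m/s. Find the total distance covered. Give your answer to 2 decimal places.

Phase 1 (decelerating): v₀ = 9.50 m/s, a = -3.2 m/s².
v² = v₀² + 2aΔx = 9.50² + 2·-3.2·11 = 19.8 → v = 4.46 m/s
t = (v − v₀)/a = (4.46 − 9.50)/-3.2 = 1.58 s

Phase 2 (decelerating): v₀ = 4.46 m/s, a = -3 m/s².
v = v₀ + at → t = (1.5 − 4.46) / -3 = 0.985 s
v² = v₀² + 2aΔx → Δx = (1.5² − 4.46²)/(2·-3) = 2.93 m
Total distance = 11.0 + 2.93 = 13.9 m

13.93 m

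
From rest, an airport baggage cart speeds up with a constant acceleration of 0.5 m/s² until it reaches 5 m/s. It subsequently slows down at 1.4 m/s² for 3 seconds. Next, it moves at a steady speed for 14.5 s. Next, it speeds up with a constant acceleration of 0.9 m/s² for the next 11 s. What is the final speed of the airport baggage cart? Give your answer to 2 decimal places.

Phase 1 (accelerating): v₀ = 0 m/s, a = 0.5 m/s².
v = v₀ + at → t = (5 − 0) / 0.5 = 10.0 s
v² = v₀² + 2aΔx → Δx = (5² − 0²)/(2·0.5) = 25.0 m

Phase 2 (decelerating): v₀ = 5.00 m/s, a = -1.4 m/s².
v = v₀ + at = 5.00 + (-1.4)(3) = 0.800 m/s
Δx = v₀t + ½at² = 5.00·3 + 0.5·-1.4·3² = 8.70 m

Phase 3 (constant speed): v₀ = 0.800 m/s, a = 0 m/s².
v = v₀ + at = 0.800 + (0)(14.5) = 0.800 m/s
Δx = v₀t + ½at² = 0.800·14.5 + 0.5·0·14.5² = 11.6 m

Phase 4 (accelerating): v₀ = 0.800 m/s, a = 0.9 m/s².
v = v₀ + at = 0.800 + (0.9)(11) = 10.7 m/s
Δx = v₀t + ½at² = 0.800·11 + 0.5·0.9·11² = 63.3 m
Final speed = 10.7 m/s

10.70 m/s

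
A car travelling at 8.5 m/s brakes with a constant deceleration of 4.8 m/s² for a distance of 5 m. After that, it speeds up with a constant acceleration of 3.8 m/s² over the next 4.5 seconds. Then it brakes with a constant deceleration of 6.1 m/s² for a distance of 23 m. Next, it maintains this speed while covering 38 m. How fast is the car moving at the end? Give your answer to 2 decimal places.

Phase 1 (decelerating): v₀ = 8.50 m/s, a = -4.8 m/s².
v² = v₀² + 2aΔx = 8.50² + 2·-4.8·5 = 24.2 → v = 4.92 m/s
t = (v − v₀)/a = (4.92 − 8.50)/-4.8 = 0.745 s

Phase 2 (accelerating): v₀ = 4.92 m/s, a = 3.8 m/s².
v = v₀ + at = 4.92 + (3.8)(4.5) = 22.0 m/s
Δx = v₀t + ½at² = 4.92·4.5 + 0.5·3.8·4.5² = 60.6 m

Phase 3 (decelerating): v₀ = 22.0 m/s, a = -6.1 m/s².
v² = v₀² + 2aΔx = 22.0² + 2·-6.1·23 = 204 → v = 14.3 m/s
t = (v − v₀)/a = (14.3 − 22.0)/-6.1 = 1.27 s

Phase 4 (constant speed): v₀ = 14.3 m/s, a = 0 m/s².
Constant speed: t = d/v = 38/14.3 = 2.66 s
Final speed = 14.3 m/s

14.30 m/s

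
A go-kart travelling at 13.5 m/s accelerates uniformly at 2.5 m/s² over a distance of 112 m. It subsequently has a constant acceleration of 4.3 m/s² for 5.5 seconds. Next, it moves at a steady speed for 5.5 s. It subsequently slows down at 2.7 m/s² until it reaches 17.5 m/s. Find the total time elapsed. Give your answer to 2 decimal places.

28.87 s

Phase 1 (accelerating): v₀ = 13.5 m/s, a = 2.5 m/s².
v² = v₀² + 2aΔx = 13.5² + 2·2.5·112 = 742 → v = 27.2 m/s
t = (v − v₀)/a = (27.2 − 13.5)/2.5 = 5.50 s

Phase 2 (accelerating): v₀ = 27.2 m/s, a = 4.3 m/s².
v = v₀ + at = 27.2 + (4.3)(5.5) = 50.9 m/s
Δx = v₀t + ½at² = 27.2·5.5 + 0.5·4.3·5.5² = 215 m

Phase 3 (constant speed): v₀ = 50.9 m/s, a = 0 m/s².
v = v₀ + at = 50.9 + (0)(5.5) = 50.9 m/s
Δx = v₀t + ½at² = 50.9·5.5 + 0.5·0·5.5² = 280 m

Phase 4 (decelerating): v₀ = 50.9 m/s, a = -2.7 m/s².
v = v₀ + at → t = (17.5 − 50.9) / -2.7 = 12.4 s
v² = v₀² + 2aΔx → Δx = (17.5² − 50.9²)/(2·-2.7) = 423 m
Total time = 5.50 + 5.50 + 5.50 + 12.4 = 28.9 s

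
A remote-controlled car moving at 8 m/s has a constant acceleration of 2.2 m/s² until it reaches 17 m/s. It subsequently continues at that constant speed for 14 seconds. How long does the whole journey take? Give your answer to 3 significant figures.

18.1 s

Phase 1 (accelerating): v₀ = 8.00 m/s, a = 2.2 m/s².
v = v₀ + at → t = (17 − 8.00) / 2.2 = 4.09 s
v² = v₀² + 2aΔx → Δx = (17² − 8.00²)/(2·2.2) = 51.1 m

Phase 2 (constant speed): v₀ = 17.0 m/s, a = 0 m/s².
v = v₀ + at = 17.0 + (0)(14) = 17.0 m/s
Δx = v₀t + ½at² = 17.0·14 + 0.5·0·14² = 238 m
Total time = 4.09 + 14.0 = 18.1 s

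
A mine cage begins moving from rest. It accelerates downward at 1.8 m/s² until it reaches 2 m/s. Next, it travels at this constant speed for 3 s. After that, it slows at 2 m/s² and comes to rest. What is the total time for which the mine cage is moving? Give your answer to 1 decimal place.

5.1 s

Phase 1 (accelerating): v₀ = 0 m/s, a = 1.8 m/s².
v = v₀ + at → t = (2 − 0) / 1.8 = 1.11 s
v² = v₀² + 2aΔx → Δx = (2² − 0²)/(2·1.8) = 1.11 m

Phase 2 (constant speed): v₀ = 2.00 m/s, a = 0 m/s².
v = v₀ + at = 2.00 + (0)(3) = 2.00 m/s
Δx = v₀t + ½at² = 2.00·3 + 0.5·0·3² = 6.00 m

Phase 3 (decelerating): v₀ = 2.00 m/s, a = -2 m/s².
v = v₀ + at → t = (0 − 2.00) / -2 = 1.00 s
v² = v₀² + 2aΔx → Δx = (0² − 2.00²)/(2·-2) = 1.00 m
Total time = 1.11 + 3.00 + 1.00 = 5.11 s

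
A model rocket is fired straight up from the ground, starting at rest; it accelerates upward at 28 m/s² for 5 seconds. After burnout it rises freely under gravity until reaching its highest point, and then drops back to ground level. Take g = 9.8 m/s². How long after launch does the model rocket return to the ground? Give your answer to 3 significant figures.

35.9 s

Phase 1 (powered ascent): v₀ = 0 m/s, a = 28 m/s².
v = v₀ + at = 0 + (28)(5) = 140 m/s
Δx = v₀t + ½at² = 0·5 + 0.5·28·5² = 350 m

Phase 2 (coasting upward): v₀ = 140 m/s, a = -9.8 m/s².
v = v₀ + at → t = (0 − 140) / -9.8 = 14.3 s
v² = v₀² + 2aΔx → Δx = (0² − 140²)/(2·-9.8) = 1000 m

Phase 3 (free fall): v₀ = 0 m/s, a = -9.8 m/s².
Falls 1350 m from rest: t = √(2·1350/9.8) = 16.6 s; v = g·t = 163 m/s.
Total time = 5.00 + 14.3 + 16.6 = 35.9 s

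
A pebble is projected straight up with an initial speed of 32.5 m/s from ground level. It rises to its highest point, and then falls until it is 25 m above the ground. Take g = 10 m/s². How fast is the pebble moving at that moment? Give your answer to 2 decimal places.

23.58 m/s

Phase 1 (rising): v₀ = 32.5 m/s, a = -10 m/s².
v = v₀ + at → t = (0 − 32.5) / -10 = 3.25 s
v² = v₀² + 2aΔx → Δx = (0² − 32.5²)/(2·-10) = 52.8 m

Phase 2 (falling): v₀ = 0 m/s, a = -10 m/s².
Falls 27.8 m from rest: t = √(2·27.8/10) = 2.36 s; v = g·t = 23.6 m/s.
Final speed = 23.6 m/s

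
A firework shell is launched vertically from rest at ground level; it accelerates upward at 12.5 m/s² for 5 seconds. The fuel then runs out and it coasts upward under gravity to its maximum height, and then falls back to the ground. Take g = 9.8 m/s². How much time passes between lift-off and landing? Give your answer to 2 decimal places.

Phase 1 (powered ascent): v₀ = 0 m/s, a = 12.5 m/s².
v = v₀ + at = 0 + (12.5)(5) = 62.5 m/s
Δx = v₀t + ½at² = 0·5 + 0.5·12.5·5² = 156 m

Phase 2 (coasting upward): v₀ = 62.5 m/s, a = -9.8 m/s².
v = v₀ + at → t = (0 − 62.5) / -9.8 = 6.38 s
v² = v₀² + 2aΔx → Δx = (0² − 62.5²)/(2·-9.8) = 199 m

Phase 3 (free fall): v₀ = 0 m/s, a = -9.8 m/s².
Falls 356 m from rest: t = √(2·356/9.8) = 8.52 s; v = g·t = 83.5 m/s.
Total time = 5.00 + 6.38 + 8.52 = 19.9 s

19.90 s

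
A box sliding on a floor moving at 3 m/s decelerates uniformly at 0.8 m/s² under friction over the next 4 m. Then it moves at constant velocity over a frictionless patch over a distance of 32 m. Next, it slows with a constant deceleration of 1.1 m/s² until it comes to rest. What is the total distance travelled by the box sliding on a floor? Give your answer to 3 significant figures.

Phase 1 (decelerating): v₀ = 3.00 m/s, a = -0.8 m/s².
v² = v₀² + 2aΔx = 3.00² + 2·-0.8·4 = 2.60 → v = 1.61 m/s
t = (v − v₀)/a = (1.61 − 3.00)/-0.8 = 1.73 s

Phase 2 (constant speed): v₀ = 1.61 m/s, a = 0 m/s².
Constant speed: t = d/v = 32/1.61 = 19.8 s

Phase 3 (decelerating): v₀ = 1.61 m/s, a = -1.1 m/s².
v = v₀ + at → t = (0 − 1.61) / -1.1 = 1.47 s
v² = v₀² + 2aΔx → Δx = (0² − 1.61²)/(2·-1.1) = 1.18 m
Total distance = 4.00 + 32.0 + 1.18 = 37.2 m

37.2 m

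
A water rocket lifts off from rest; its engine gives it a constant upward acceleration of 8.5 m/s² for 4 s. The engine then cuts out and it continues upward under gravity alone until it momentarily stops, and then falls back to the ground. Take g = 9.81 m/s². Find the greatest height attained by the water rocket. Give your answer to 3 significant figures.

Phase 1 (powered ascent): v₀ = 0 m/s, a = 8.5 m/s².
v = v₀ + at = 0 + (8.5)(4) = 34.0 m/s
Δx = v₀t + ½at² = 0·4 + 0.5·8.5·4² = 68.0 m

Phase 2 (coasting upward): v₀ = 34.0 m/s, a = -9.81 m/s².
v = v₀ + at → t = (0 − 34.0) / -9.81 = 3.47 s
v² = v₀² + 2aΔx → Δx = (0² − 34.0²)/(2·-9.81) = 58.9 m
Maximum height = 68.0 + 58.9 = 127 m

127 m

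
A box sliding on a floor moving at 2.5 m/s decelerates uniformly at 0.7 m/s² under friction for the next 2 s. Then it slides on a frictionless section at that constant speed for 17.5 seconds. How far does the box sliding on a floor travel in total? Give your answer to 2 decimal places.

Phase 1 (decelerating): v₀ = 2.50 m/s, a = -0.7 m/s².
v = v₀ + at = 2.50 + (-0.7)(2) = 1.10 m/s
Δx = v₀t + ½at² = 2.50·2 + 0.5·-0.7·2² = 3.60 m

Phase 2 (constant speed): v₀ = 1.10 m/s, a = 0 m/s².
v = v₀ + at = 1.10 + (0)(17.5) = 1.10 m/s
Δx = v₀t + ½at² = 1.10·17.5 + 0.5·0·17.5² = 19.2 m
Total distance = 3.60 + 19.2 = 22.9 m

22.85 m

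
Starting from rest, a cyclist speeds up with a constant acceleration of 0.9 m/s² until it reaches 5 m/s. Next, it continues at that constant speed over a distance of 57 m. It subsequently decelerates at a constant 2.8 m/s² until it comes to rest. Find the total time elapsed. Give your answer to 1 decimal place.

Phase 1 (accelerating): v₀ = 0 m/s, a = 0.9 m/s².
v = v₀ + at → t = (5 − 0) / 0.9 = 5.56 s
v² = v₀² + 2aΔx → Δx = (5² − 0²)/(2·0.9) = 13.9 m

Phase 2 (constant speed): v₀ = 5.00 m/s, a = 0 m/s².
Constant speed: t = d/v = 57/5.00 = 11.4 s

Phase 3 (decelerating): v₀ = 5.00 m/s, a = -2.8 m/s².
v = v₀ + at → t = (0 − 5.00) / -2.8 = 1.79 s
v² = v₀² + 2aΔx → Δx = (0² − 5.00²)/(2·-2.8) = 4.46 m
Total time = 5.56 + 11.4 + 1.79 = 18.7 s

18.7 s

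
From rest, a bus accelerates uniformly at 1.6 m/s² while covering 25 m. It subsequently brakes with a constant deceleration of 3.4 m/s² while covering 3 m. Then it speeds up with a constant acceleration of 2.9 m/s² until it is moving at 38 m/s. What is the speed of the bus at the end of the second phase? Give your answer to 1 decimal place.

7.7 m/s

Phase 1 (accelerating): v₀ = 0 m/s, a = 1.6 m/s².
v² = v₀² + 2aΔx = 0² + 2·1.6·25 = 80.0 → v = 8.94 m/s
t = (v − v₀)/a = (8.94 − 0)/1.6 = 5.59 s

Phase 2 (decelerating): v₀ = 8.94 m/s, a = -3.4 m/s².
v² = v₀² + 2aΔx = 8.94² + 2·-3.4·3 = 59.6 → v = 7.72 m/s
t = (v − v₀)/a = (7.72 − 8.94)/-3.4 = 0.360 s
Speed at end of phase 2 = 7.72 m/s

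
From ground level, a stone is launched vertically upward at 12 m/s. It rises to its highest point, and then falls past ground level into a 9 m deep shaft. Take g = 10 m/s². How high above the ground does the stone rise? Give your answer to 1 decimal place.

7.2 m

Phase 1 (rising): v₀ = 12.0 m/s, a = -10 m/s².
v = v₀ + at → t = (0 − 12.0) / -10 = 1.20 s
v² = v₀² + 2aΔx → Δx = (0² − 12.0²)/(2·-10) = 7.20 m
Maximum height = 7.20 m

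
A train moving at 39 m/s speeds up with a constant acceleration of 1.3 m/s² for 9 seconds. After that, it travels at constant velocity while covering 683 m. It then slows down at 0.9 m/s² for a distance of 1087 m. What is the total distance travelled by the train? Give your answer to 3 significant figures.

Phase 1 (accelerating): v₀ = 39.0 m/s, a = 1.3 m/s².
v = v₀ + at = 39.0 + (1.3)(9) = 50.7 m/s
Δx = v₀t + ½at² = 39.0·9 + 0.5·1.3·9² = 404 m

Phase 2 (constant speed): v₀ = 50.7 m/s, a = 0 m/s².
Constant speed: t = d/v = 683/50.7 = 13.5 s

Phase 3 (decelerating): v₀ = 50.7 m/s, a = -0.9 m/s².
v² = v₀² + 2aΔx = 50.7² + 2·-0.9·1087 = 614 → v = 24.8 m/s
t = (v − v₀)/a = (24.8 − 50.7)/-0.9 = 28.8 s
Total distance = 404 + 683 + 1090 = 2170 m

2170 m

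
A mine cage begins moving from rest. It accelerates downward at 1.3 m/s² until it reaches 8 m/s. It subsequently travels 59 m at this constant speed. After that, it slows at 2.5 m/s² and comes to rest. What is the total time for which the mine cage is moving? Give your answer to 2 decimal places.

Phase 1 (accelerating): v₀ = 0 m/s, a = 1.3 m/s².
v = v₀ + at → t = (8 − 0) / 1.3 = 6.15 s
v² = v₀² + 2aΔx → Δx = (8² − 0²)/(2·1.3) = 24.6 m

Phase 2 (constant speed): v₀ = 8.00 m/s, a = 0 m/s².
Constant speed: t = d/v = 59/8.00 = 7.38 s

Phase 3 (decelerating): v₀ = 8.00 m/s, a = -2.5 m/s².
v = v₀ + at → t = (0 − 8.00) / -2.5 = 3.20 s
v² = v₀² + 2aΔx → Δx = (0² − 8.00²)/(2·-2.5) = 12.8 m
Total time = 6.15 + 7.38 + 3.20 = 16.7 s

16.73 s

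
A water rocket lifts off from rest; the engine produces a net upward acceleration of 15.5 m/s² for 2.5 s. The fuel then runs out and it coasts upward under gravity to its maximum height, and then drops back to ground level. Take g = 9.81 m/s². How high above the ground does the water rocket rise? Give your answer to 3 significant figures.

125 m

Phase 1 (powered ascent): v₀ = 0 m/s, a = 15.5 m/s².
v = v₀ + at = 0 + (15.5)(2.5) = 38.8 m/s
Δx = v₀t + ½at² = 0·2.5 + 0.5·15.5·2.5² = 48.4 m

Phase 2 (coasting upward): v₀ = 38.8 m/s, a = -9.81 m/s².
v = v₀ + at → t = (0 − 38.8) / -9.81 = 3.95 s
v² = v₀² + 2aΔx → Δx = (0² − 38.8²)/(2·-9.81) = 76.5 m
Maximum height = 48.4 + 76.5 = 125 m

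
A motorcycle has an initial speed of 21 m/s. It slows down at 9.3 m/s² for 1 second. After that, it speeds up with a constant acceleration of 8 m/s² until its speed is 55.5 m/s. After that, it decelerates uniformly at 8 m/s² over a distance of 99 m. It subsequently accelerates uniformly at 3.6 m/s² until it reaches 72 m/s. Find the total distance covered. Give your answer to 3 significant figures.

Phase 1 (decelerating): v₀ = 21.0 m/s, a = -9.3 m/s².
v = v₀ + at = 21.0 + (-9.3)(1) = 11.7 m/s
Δx = v₀t + ½at² = 21.0·1 + 0.5·-9.3·1² = 16.4 m

Phase 2 (accelerating): v₀ = 11.7 m/s, a = 8 m/s².
v = v₀ + at → t = (55.5 − 11.7) / 8 = 5.47 s
v² = v₀² + 2aΔx → Δx = (55.5² − 11.7²)/(2·8) = 184 m

Phase 3 (decelerating): v₀ = 55.5 m/s, a = -8 m/s².
v² = v₀² + 2aΔx = 55.5² + 2·-8·99 = 1500 → v = 38.7 m/s
t = (v − v₀)/a = (38.7 − 55.5)/-8 = 2.10 s

Phase 4 (accelerating): v₀ = 38.7 m/s, a = 3.6 m/s².
v = v₀ + at → t = (72 − 38.7) / 3.6 = 9.26 s
v² = v₀² + 2aΔx → Δx = (72² − 38.7²)/(2·3.6) = 512 m
Total distance = 16.4 + 184 + 99.0 + 512 = 811 m

811 m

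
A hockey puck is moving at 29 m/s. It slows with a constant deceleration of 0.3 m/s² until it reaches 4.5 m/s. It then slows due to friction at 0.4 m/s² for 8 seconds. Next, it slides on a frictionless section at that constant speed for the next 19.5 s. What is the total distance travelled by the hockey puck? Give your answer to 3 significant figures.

Phase 1 (decelerating): v₀ = 29.0 m/s, a = -0.3 m/s².
v = v₀ + at → t = (4.5 − 29.0) / -0.3 = 81.7 s
v² = v₀² + 2aΔx → Δx = (4.5² − 29.0²)/(2·-0.3) = 1370 m

Phase 2 (decelerating): v₀ = 4.50 m/s, a = -0.4 m/s².
v = v₀ + at = 4.50 + (-0.4)(8) = 1.30 m/s
Δx = v₀t + ½at² = 4.50·8 + 0.5·-0.4·8² = 23.2 m

Phase 3 (constant speed): v₀ = 1.30 m/s, a = 0 m/s².
v = v₀ + at = 1.30 + (0)(19.5) = 1.30 m/s
Δx = v₀t + ½at² = 1.30·19.5 + 0.5·0·19.5² = 25.3 m
Total distance = 1370 + 23.2 + 25.3 = 1420 m

1420 m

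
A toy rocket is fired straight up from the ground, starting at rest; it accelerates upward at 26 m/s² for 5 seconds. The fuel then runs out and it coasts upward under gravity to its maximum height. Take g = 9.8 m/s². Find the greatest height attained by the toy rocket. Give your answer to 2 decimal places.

1187.24 m

Phase 1 (powered ascent): v₀ = 0 m/s, a = 26 m/s².
v = v₀ + at = 0 + (26)(5) = 130 m/s
Δx = v₀t + ½at² = 0·5 + 0.5·26·5² = 325 m

Phase 2 (coasting upward): v₀ = 130 m/s, a = -9.8 m/s².
v = v₀ + at → t = (0 − 130) / -9.8 = 13.3 s
v² = v₀² + 2aΔx → Δx = (0² − 130²)/(2·-9.8) = 862 m
Maximum height = 325 + 862 = 1190 m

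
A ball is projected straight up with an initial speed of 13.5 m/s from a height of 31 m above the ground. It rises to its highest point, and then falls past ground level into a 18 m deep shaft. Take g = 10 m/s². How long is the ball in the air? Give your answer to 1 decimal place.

Phase 1 (rising): v₀ = 13.5 m/s, a = -10 m/s².
v = v₀ + at → t = (0 − 13.5) / -10 = 1.35 s
v² = v₀² + 2aΔx → Δx = (0² − 13.5²)/(2·-10) = 9.11 m

Phase 2 (falling): v₀ = 0 m/s, a = -10 m/s².
Falls 58.1 m from rest: t = √(2·58.1/10) = 3.41 s; v = g·t = 34.1 m/s.
Total time = 1.35 + 3.41 = 4.76 s

4.8 s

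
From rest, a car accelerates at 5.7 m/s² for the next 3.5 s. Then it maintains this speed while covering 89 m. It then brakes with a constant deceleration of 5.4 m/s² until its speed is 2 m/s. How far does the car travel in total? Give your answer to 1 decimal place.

160.4 m

Phase 1 (accelerating): v₀ = 0 m/s, a = 5.7 m/s².
v = v₀ + at = 0 + (5.7)(3.5) = 19.9 m/s
Δx = v₀t + ½at² = 0·3.5 + 0.5·5.7·3.5² = 34.9 m

Phase 2 (constant speed): v₀ = 19.9 m/s, a = 0 m/s².
Constant speed: t = d/v = 89/19.9 = 4.46 s

Phase 3 (decelerating): v₀ = 19.9 m/s, a = -5.4 m/s².
v = v₀ + at → t = (2 − 19.9) / -5.4 = 3.32 s
v² = v₀² + 2aΔx → Δx = (2² − 19.9²)/(2·-5.4) = 36.5 m
Total distance = 34.9 + 89.0 + 36.5 = 160 m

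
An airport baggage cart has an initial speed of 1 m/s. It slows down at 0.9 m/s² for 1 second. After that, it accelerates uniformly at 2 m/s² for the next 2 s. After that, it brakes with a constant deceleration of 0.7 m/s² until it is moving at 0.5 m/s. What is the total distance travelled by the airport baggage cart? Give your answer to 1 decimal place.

16.6 m

Phase 1 (decelerating): v₀ = 1.00 m/s, a = -0.9 m/s².
v = v₀ + at = 1.00 + (-0.9)(1) = 0.100 m/s
Δx = v₀t + ½at² = 1.00·1 + 0.5·-0.9·1² = 0.550 m

Phase 2 (accelerating): v₀ = 0.100 m/s, a = 2 m/s².
v = v₀ + at = 0.100 + (2)(2) = 4.10 m/s
Δx = v₀t + ½at² = 0.100·2 + 0.5·2·2² = 4.20 m

Phase 3 (decelerating): v₀ = 4.10 m/s, a = -0.7 m/s².
v = v₀ + at → t = (0.5 − 4.10) / -0.7 = 5.14 s
v² = v₀² + 2aΔx → Δx = (0.5² − 4.10²)/(2·-0.7) = 11.8 m
Total distance = 0.550 + 4.20 + 11.8 = 16.6 m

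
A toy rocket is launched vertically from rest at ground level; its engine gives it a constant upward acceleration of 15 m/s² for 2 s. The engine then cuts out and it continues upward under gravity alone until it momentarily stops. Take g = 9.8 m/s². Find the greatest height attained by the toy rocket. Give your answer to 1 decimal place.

Phase 1 (powered ascent): v₀ = 0 m/s, a = 15 m/s².
v = v₀ + at = 0 + (15)(2) = 30.0 m/s
Δx = v₀t + ½at² = 0·2 + 0.5·15·2² = 30.0 m

Phase 2 (coasting upward): v₀ = 30.0 m/s, a = -9.8 m/s².
v = v₀ + at → t = (0 − 30.0) / -9.8 = 3.06 s
v² = v₀² + 2aΔx → Δx = (0² − 30.0²)/(2·-9.8) = 45.9 m
Maximum height = 30.0 + 45.9 = 75.9 m

75.9 m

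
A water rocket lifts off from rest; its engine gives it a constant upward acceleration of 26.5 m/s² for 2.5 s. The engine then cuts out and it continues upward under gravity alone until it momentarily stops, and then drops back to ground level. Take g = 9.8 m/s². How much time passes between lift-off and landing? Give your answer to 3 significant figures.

Phase 1 (powered ascent): v₀ = 0 m/s, a = 26.5 m/s².
v = v₀ + at = 0 + (26.5)(2.5) = 66.2 m/s
Δx = v₀t + ½at² = 0·2.5 + 0.5·26.5·2.5² = 82.8 m

Phase 2 (coasting upward): v₀ = 66.2 m/s, a = -9.8 m/s².
v = v₀ + at → t = (0 − 66.2) / -9.8 = 6.76 s
v² = v₀² + 2aΔx → Δx = (0² − 66.2²)/(2·-9.8) = 224 m

Phase 3 (free fall): v₀ = 0 m/s, a = -9.8 m/s².
Falls 307 m from rest: t = √(2·307/9.8) = 7.91 s; v = g·t = 77.5 m/s.
Total time = 2.50 + 6.76 + 7.91 = 17.2 s

17.2 s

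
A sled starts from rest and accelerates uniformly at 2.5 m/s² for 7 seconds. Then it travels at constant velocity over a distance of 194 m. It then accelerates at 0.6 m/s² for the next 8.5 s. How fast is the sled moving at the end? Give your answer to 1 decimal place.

Phase 1 (accelerating): v₀ = 0 m/s, a = 2.5 m/s².
v = v₀ + at = 0 + (2.5)(7) = 17.5 m/s
Δx = v₀t + ½at² = 0·7 + 0.5·2.5·7² = 61.2 m

Phase 2 (constant speed): v₀ = 17.5 m/s, a = 0 m/s².
Constant speed: t = d/v = 194/17.5 = 11.1 s

Phase 3 (accelerating): v₀ = 17.5 m/s, a = 0.6 m/s².
v = v₀ + at = 17.5 + (0.6)(8.5) = 22.6 m/s
Δx = v₀t + ½at² = 17.5·8.5 + 0.5·0.6·8.5² = 170 m
Final speed = 22.6 m/s

22.6 m/s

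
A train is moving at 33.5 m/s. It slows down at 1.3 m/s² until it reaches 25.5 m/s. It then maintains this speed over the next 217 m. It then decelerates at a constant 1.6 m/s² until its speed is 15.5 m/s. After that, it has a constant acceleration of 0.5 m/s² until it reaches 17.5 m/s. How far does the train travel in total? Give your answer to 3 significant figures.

Phase 1 (decelerating): v₀ = 33.5 m/s, a = -1.3 m/s².
v = v₀ + at → t = (25.5 − 33.5) / -1.3 = 6.15 s
v² = v₀² + 2aΔx → Δx = (25.5² − 33.5²)/(2·-1.3) = 182 m

Phase 2 (constant speed): v₀ = 25.5 m/s, a = 0 m/s².
Constant speed: t = d/v = 217/25.5 = 8.51 s

Phase 3 (decelerating): v₀ = 25.5 m/s, a = -1.6 m/s².
v = v₀ + at → t = (15.5 − 25.5) / -1.6 = 6.25 s
v² = v₀² + 2aΔx → Δx = (15.5² − 25.5²)/(2·-1.6) = 128 m

Phase 4 (accelerating): v₀ = 15.5 m/s, a = 0.5 m/s².
v = v₀ + at → t = (17.5 − 15.5) / 0.5 = 4.00 s
v² = v₀² + 2aΔx → Δx = (17.5² − 15.5²)/(2·0.5) = 66.0 m
Total distance = 182 + 217 + 128 + 66.0 = 593 m

593 m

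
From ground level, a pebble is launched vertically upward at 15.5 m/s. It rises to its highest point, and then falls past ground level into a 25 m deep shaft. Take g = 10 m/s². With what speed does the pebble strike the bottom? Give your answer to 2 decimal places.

27.21 m/s

Phase 1 (rising): v₀ = 15.5 m/s, a = -10 m/s².
v = v₀ + at → t = (0 − 15.5) / -10 = 1.55 s
v² = v₀² + 2aΔx → Δx = (0² − 15.5²)/(2·-10) = 12.0 m

Phase 2 (falling): v₀ = 0 m/s, a = -10 m/s².
Falls 37.0 m from rest: t = √(2·37.0/10) = 2.72 s; v = g·t = 27.2 m/s.
Final speed = 27.2 m/s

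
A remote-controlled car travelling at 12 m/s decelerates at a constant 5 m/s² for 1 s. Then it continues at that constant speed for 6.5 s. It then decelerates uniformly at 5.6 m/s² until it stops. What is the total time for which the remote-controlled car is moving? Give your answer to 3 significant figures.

Phase 1 (decelerating): v₀ = 12.0 m/s, a = -5 m/s².
v = v₀ + at = 12.0 + (-5)(1) = 7.00 m/s
Δx = v₀t + ½at² = 12.0·1 + 0.5·-5·1² = 9.50 m

Phase 2 (constant speed): v₀ = 7.00 m/s, a = 0 m/s².
v = v₀ + at = 7.00 + (0)(6.5) = 7.00 m/s
Δx = v₀t + ½at² = 7.00·6.5 + 0.5·0·6.5² = 45.5 m

Phase 3 (decelerating): v₀ = 7.00 m/s, a = -5.6 m/s².
v = v₀ + at → t = (0 − 7.00) / -5.6 = 1.25 s
v² = v₀² + 2aΔx → Δx = (0² − 7.00²)/(2·-5.6) = 4.38 m
Total time = 1.00 + 6.50 + 1.25 = 8.75 s

8.75 s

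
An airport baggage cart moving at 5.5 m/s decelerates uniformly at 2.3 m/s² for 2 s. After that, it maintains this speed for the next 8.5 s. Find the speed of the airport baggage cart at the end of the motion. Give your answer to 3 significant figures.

0.900 m/s

Phase 1 (decelerating): v₀ = 5.50 m/s, a = -2.3 m/s².
v = v₀ + at = 5.50 + (-2.3)(2) = 0.900 m/s
Δx = v₀t + ½at² = 5.50·2 + 0.5·-2.3·2² = 6.40 m

Phase 2 (constant speed): v₀ = 0.900 m/s, a = 0 m/s².
v = v₀ + at = 0.900 + (0)(8.5) = 0.900 m/s
Δx = v₀t + ½at² = 0.900·8.5 + 0.5·0·8.5² = 7.65 m
Final speed = 0.900 m/s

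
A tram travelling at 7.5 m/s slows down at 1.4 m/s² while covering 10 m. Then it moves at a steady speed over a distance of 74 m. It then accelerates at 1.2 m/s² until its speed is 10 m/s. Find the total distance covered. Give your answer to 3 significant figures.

Phase 1 (decelerating): v₀ = 7.50 m/s, a = -1.4 m/s².
v² = v₀² + 2aΔx = 7.50² + 2·-1.4·10 = 28.2 → v = 5.32 m/s
t = (v − v₀)/a = (5.32 − 7.50)/-1.4 = 1.56 s

Phase 2 (constant speed): v₀ = 5.32 m/s, a = 0 m/s².
Constant speed: t = d/v = 74/5.32 = 13.9 s

Phase 3 (accelerating): v₀ = 5.32 m/s, a = 1.2 m/s².
v = v₀ + at → t = (10 − 5.32) / 1.2 = 3.90 s
v² = v₀² + 2aΔx → Δx = (10² − 5.32²)/(2·1.2) = 29.9 m
Total distance = 10.0 + 74.0 + 29.9 = 114 m

114 m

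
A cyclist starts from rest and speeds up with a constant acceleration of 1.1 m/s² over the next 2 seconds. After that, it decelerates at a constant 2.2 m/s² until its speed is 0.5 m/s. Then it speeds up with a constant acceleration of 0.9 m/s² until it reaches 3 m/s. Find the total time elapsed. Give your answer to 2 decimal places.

5.55 s

Phase 1 (accelerating): v₀ = 0 m/s, a = 1.1 m/s².
v = v₀ + at = 0 + (1.1)(2) = 2.20 m/s
Δx = v₀t + ½at² = 0·2 + 0.5·1.1·2² = 2.20 m

Phase 2 (decelerating): v₀ = 2.20 m/s, a = -2.2 m/s².
v = v₀ + at → t = (0.5 − 2.20) / -2.2 = 0.773 s
v² = v₀² + 2aΔx → Δx = (0.5² − 2.20²)/(2·-2.2) = 1.04 m

Phase 3 (accelerating): v₀ = 0.500 m/s, a = 0.9 m/s².
v = v₀ + at → t = (3 − 0.500) / 0.9 = 2.78 s
v² = v₀² + 2aΔx → Δx = (3² − 0.500²)/(2·0.9) = 4.86 m
Total time = 2.00 + 0.773 + 2.78 = 5.55 s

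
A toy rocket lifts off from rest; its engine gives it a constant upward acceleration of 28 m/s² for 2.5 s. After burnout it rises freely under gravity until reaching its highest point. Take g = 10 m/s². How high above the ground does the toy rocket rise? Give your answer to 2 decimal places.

332.50 m

Phase 1 (powered ascent): v₀ = 0 m/s, a = 28 m/s².
v = v₀ + at = 0 + (28)(2.5) = 70.0 m/s
Δx = v₀t + ½at² = 0·2.5 + 0.5·28·2.5² = 87.5 m

Phase 2 (coasting upward): v₀ = 70.0 m/s, a = -10 m/s².
v = v₀ + at → t = (0 − 70.0) / -10 = 7.00 s
v² = v₀² + 2aΔx → Δx = (0² − 70.0²)/(2·-10) = 245 m
Maximum height = 87.5 + 245 = 332 m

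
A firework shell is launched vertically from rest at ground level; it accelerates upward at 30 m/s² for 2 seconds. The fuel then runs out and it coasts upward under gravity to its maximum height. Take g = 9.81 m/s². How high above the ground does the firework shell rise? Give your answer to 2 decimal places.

Phase 1 (powered ascent): v₀ = 0 m/s, a = 30 m/s².
v = v₀ + at = 0 + (30)(2) = 60.0 m/s
Δx = v₀t + ½at² = 0·2 + 0.5·30·2² = 60.0 m

Phase 2 (coasting upward): v₀ = 60.0 m/s, a = -9.81 m/s².
v = v₀ + at → t = (0 − 60.0) / -9.81 = 6.12 s
v² = v₀² + 2aΔx → Δx = (0² − 60.0²)/(2·-9.81) = 183 m
Maximum height = 60.0 + 183 = 243 m

243.49 m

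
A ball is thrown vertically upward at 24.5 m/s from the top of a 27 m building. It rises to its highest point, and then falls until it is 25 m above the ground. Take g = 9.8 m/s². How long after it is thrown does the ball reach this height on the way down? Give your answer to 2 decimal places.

5.08 s

Phase 1 (rising): v₀ = 24.5 m/s, a = -9.8 m/s².
v = v₀ + at → t = (0 − 24.5) / -9.8 = 2.50 s
v² = v₀² + 2aΔx → Δx = (0² − 24.5²)/(2·-9.8) = 30.6 m

Phase 2 (falling): v₀ = 0 m/s, a = -9.8 m/s².
Falls 32.6 m from rest: t = √(2·32.6/9.8) = 2.58 s; v = g·t = 25.3 m/s.
Total time = 2.50 + 2.58 = 5.08 s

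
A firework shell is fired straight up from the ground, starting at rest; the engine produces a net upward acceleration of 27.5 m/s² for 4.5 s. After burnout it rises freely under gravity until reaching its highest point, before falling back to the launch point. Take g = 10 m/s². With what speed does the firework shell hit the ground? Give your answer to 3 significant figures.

Phase 1 (powered ascent): v₀ = 0 m/s, a = 27.5 m/s².
v = v₀ + at = 0 + (27.5)(4.5) = 124 m/s
Δx = v₀t + ½at² = 0·4.5 + 0.5·27.5·4.5² = 278 m

Phase 2 (coasting upward): v₀ = 124 m/s, a = -10 m/s².
v = v₀ + at → t = (0 − 124) / -10 = 12.4 s
v² = v₀² + 2aΔx → Δx = (0² − 124²)/(2·-10) = 766 m

Phase 3 (free fall): v₀ = 0 m/s, a = -10 m/s².
Falls 1040 m from rest: t = √(2·1040/10) = 14.5 s; v = g·t = 145 m/s.
Impact speed = 145 m/s

145 m/s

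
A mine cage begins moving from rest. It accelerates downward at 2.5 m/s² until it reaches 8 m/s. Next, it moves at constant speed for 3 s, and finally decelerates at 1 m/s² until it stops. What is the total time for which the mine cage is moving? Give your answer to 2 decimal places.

Phase 1 (accelerating): v₀ = 0 m/s, a = 2.5 m/s².
v = v₀ + at → t = (8 − 0) / 2.5 = 3.20 s
v² = v₀² + 2aΔx → Δx = (8² − 0²)/(2·2.5) = 12.8 m

Phase 2 (constant speed): v₀ = 8.00 m/s, a = 0 m/s².
v = v₀ + at = 8.00 + (0)(3) = 8.00 m/s
Δx = v₀t + ½at² = 8.00·3 + 0.5·0·3² = 24.0 m

Phase 3 (decelerating): v₀ = 8.00 m/s, a = -1 m/s².
v = v₀ + at → t = (0 − 8.00) / -1 = 8.00 s
v² = v₀² + 2aΔx → Δx = (0² − 8.00²)/(2·-1) = 32.0 m
Total time = 3.20 + 3.00 + 8.00 = 14.2 s

14.20 s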